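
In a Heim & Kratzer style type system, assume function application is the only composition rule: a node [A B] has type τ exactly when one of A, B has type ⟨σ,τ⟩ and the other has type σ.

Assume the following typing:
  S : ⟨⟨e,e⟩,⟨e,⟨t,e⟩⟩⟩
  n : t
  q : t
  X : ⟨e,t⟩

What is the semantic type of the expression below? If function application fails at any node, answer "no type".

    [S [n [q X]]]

no type

At [q X]: neither t nor ⟨e,t⟩ can take the other as argument; the node is ill-typed.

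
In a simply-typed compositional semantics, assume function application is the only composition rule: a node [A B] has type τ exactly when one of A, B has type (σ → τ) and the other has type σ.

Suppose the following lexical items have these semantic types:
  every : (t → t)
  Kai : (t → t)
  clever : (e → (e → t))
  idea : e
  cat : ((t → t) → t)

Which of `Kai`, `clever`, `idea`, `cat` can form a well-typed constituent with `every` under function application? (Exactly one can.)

Kai : (t → t) — neither side's domain matches the other.
clever : (e → (e → t)) — neither side's domain matches the other.
idea : e — neither side's domain matches the other.
cat — combines: cat : ((t → t) → t) takes every : (t → t) as argument, giving t.

cat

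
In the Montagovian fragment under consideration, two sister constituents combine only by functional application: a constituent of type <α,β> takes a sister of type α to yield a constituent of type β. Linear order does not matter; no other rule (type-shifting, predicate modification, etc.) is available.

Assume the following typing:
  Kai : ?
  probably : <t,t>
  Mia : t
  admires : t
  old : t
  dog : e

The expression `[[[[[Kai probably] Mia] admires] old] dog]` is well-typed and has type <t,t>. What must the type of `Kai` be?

<<t,t>,<t,<t,<t,<e,<t,t>>>>>>

[[[[[Kai probably] Mia] admires] old] dog] must have type <t,t>. The sister dog has type e; that is not a function onto <t,t>, so [[[[Kai probably] Mia] admires] old] must be the functor, of type <e,<t,t>>.
[[[[Kai probably] Mia] admires] old] must have type <e,<t,t>>. The sister old has type t; that is not a function onto <e,<t,t>>, so [[[Kai probably] Mia] admires] must be the functor, of type <t,<e,<t,t>>>.
[[[Kai probably] Mia] admires] must have type <t,<e,<t,t>>>. The sister admires has type t; that is not a function onto <t,<e,<t,t>>>, so [[Kai probably] Mia] must be the functor, of type <t,<t,<e,<t,t>>>>.
[[Kai probably] Mia] must have type <t,<t,<e,<t,t>>>>. The sister Mia has type t; that is not a function onto <t,<t,<e,<t,t>>>>, so [Kai probably] must be the functor, of type <t,<t,<t,<e,<t,t>>>>>.
[Kai probably] must have type <t,<t,<t,<e,<t,t>>>>>. The sister probably has type <t,t>; that is not a function onto <t,<t,<t,<e,<t,t>>>>>, so Kai must be the functor, of type <<t,t>,<t,<t,<t,<e,<t,t>>>>>>.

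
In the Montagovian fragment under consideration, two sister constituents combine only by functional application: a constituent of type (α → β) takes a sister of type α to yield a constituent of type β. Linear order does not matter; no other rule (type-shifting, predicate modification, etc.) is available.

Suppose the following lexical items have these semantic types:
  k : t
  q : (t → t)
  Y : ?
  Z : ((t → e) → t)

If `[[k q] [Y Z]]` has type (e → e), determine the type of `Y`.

(((t → e) → t) → (t → (e → e)))

For [[k q] [Y Z]] to have type (e → e) with [k q] of type t, [Y Z] must be the function: [Y Z] : (t → (e → e)).
For [Y Z] to have type (t → (e → e)) with Z of type ((t → e) → t), Y must be the function: Y : (((t → e) → t) → (t → (e → e))).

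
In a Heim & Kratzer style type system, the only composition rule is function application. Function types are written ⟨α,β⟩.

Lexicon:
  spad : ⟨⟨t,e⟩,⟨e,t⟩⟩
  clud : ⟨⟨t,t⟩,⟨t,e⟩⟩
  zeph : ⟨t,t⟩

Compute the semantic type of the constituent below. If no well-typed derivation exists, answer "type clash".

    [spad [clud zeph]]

⟨e,t⟩

[clud zeph]: clud is ⟨⟨t,t⟩,⟨t,e⟩⟩, zeph is ⟨t,t⟩; result ⟨t,e⟩.
[spad [clud zeph]]: spad is ⟨⟨t,e⟩,⟨e,t⟩⟩, [clud zeph] is ⟨t,e⟩; result ⟨e,t⟩.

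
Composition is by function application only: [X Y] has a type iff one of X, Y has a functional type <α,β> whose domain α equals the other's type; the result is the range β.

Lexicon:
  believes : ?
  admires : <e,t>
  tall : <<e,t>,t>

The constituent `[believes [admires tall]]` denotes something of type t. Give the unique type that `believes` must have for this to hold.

At [believes [admires tall]] (required: t): [admires tall] is t, which is not a function with range t; hence believes is the functor — type <t,t>.

<t,t>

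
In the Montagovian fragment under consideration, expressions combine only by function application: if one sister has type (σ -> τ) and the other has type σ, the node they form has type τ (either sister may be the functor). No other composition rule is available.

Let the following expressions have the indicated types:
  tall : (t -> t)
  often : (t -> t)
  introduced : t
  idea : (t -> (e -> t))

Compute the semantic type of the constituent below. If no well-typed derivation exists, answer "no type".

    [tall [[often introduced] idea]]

no type

[often introduced]: often is (t -> t), introduced is t; result t.
[[often introduced] idea]: idea is (t -> (e -> t)), [often introduced] is t; result (e -> t).
At [tall [[often introduced] idea]]: neither (t -> t) nor (e -> t) can take the other as argument; the node is ill-typed.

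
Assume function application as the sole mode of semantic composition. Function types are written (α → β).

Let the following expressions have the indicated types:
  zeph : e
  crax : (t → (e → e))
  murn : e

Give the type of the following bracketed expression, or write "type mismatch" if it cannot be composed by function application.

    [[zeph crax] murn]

type mismatch

At [zeph crax]: neither e nor (t → (e → e)) can take the other as argument; the node is ill-typed.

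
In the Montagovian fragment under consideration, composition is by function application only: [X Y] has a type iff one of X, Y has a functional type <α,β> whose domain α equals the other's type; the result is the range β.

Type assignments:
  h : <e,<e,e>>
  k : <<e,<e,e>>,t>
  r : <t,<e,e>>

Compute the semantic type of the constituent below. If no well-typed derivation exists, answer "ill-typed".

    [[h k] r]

<e,e>

[h k]: <<e,<e,e>>,t> applied to <e,<e,e>> yields t.
[[h k] r]: <t,<e,e>> applied to t yields <e,e>.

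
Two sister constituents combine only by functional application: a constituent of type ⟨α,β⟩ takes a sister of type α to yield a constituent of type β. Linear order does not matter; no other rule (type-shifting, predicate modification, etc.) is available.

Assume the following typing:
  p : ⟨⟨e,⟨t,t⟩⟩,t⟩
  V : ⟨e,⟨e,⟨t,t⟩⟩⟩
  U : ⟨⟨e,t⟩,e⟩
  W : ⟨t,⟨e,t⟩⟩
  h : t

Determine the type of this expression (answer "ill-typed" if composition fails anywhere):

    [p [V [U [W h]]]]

[W h]: W is ⟨t,⟨e,t⟩⟩, h is t; result ⟨e,t⟩.
[U [W h]]: U is ⟨⟨e,t⟩,e⟩, [W h] is ⟨e,t⟩; result e.
[V [U [W h]]]: V is ⟨e,⟨e,⟨t,t⟩⟩⟩, [U [W h]] is e; result ⟨e,⟨t,t⟩⟩.
[p [V [U [W h]]]]: p is ⟨⟨e,⟨t,t⟩⟩,t⟩, [V [U [W h]]] is ⟨e,⟨t,t⟩⟩; result t.

t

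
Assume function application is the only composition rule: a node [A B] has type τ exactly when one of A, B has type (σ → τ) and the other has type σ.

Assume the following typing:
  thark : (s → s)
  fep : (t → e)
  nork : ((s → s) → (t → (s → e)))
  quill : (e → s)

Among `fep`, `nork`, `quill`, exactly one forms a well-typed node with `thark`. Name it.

nork

fep : (t → e) — neither side's domain matches the other.
nork — combines: nork : ((s → s) → (t → (s → e))) takes thark : (s → s) as argument, giving (t → (s → e)).
quill : (e → s) — neither side's domain matches the other.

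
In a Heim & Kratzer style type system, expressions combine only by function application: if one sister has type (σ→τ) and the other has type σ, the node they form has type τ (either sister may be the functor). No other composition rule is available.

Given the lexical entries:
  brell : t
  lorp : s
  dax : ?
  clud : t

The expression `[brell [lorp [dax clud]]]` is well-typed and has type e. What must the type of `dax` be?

For [brell [lorp [dax clud]]] to have type e with brell of type t, [lorp [dax clud]] must be the function: [lorp [dax clud]] : (t→e).
For [lorp [dax clud]] to have type (t→e) with lorp of type s, [dax clud] must be the function: [dax clud] : (s→(t→e)).
For [dax clud] to have type (s→(t→e)) with clud of type t, dax must be the function: dax : (t→(s→(t→e))).

(t→(s→(t→e)))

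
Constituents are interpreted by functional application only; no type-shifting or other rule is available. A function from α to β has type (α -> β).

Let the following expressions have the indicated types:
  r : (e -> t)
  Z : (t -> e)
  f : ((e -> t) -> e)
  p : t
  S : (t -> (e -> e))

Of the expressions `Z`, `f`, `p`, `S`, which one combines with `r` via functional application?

f

Z : (t -> e) — does not combine with r.
f — combines: f : ((e -> t) -> e) takes r : (e -> t) as argument, giving e.
p : t — does not combine with r.
S : (t -> (e -> e)) — does not combine with r.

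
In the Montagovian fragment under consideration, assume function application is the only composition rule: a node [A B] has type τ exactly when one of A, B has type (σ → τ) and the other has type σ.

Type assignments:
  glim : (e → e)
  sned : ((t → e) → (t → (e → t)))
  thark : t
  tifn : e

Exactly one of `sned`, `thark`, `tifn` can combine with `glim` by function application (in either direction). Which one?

tifn

sned : ((t → e) → (t → (e → t))) — neither side's domain matches the other.
thark : t — neither side's domain matches the other.
tifn — combines: glim : (e → e) takes tifn : e as argument, giving e.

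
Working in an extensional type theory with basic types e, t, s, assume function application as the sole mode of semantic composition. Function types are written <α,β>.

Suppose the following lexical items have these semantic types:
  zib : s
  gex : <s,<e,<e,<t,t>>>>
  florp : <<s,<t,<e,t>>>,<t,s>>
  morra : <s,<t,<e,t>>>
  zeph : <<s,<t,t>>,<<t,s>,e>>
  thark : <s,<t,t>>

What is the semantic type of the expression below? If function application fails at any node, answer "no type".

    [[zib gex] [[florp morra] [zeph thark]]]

[zib gex]: <s,<e,<e,<t,t>>>> applied to s yields <e,<e,<t,t>>>.
[florp morra]: <<s,<t,<e,t>>>,<t,s>> applied to <s,<t,<e,t>>> yields <t,s>.
[zeph thark]: <<s,<t,t>>,<<t,s>,e>> applied to <s,<t,t>> yields <<t,s>,e>.
[[florp morra] [zeph thark]]: <<t,s>,e> applied to <t,s> yields e.
[[zib gex] [[florp morra] [zeph thark]]]: <e,<e,<t,t>>> applied to e yields <e,<t,t>>.

<e,<t,t>>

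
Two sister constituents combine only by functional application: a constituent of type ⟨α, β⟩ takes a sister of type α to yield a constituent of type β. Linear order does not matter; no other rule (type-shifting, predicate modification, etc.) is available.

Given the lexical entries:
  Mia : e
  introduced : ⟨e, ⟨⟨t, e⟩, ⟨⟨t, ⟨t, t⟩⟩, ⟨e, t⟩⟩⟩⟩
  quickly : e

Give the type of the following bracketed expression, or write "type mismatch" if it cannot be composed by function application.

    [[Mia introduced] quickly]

type mismatch

[Mia introduced] — introduced of type ⟨e, ⟨⟨t, e⟩, ⟨⟨t, ⟨t, t⟩⟩, ⟨e, t⟩⟩⟩⟩ combines with Mia of type e: type ⟨⟨t, e⟩, ⟨⟨t, ⟨t, t⟩⟩, ⟨e, t⟩⟩⟩.
[[Mia introduced] quickly]: ⟨⟨t, e⟩, ⟨⟨t, ⟨t, t⟩⟩, ⟨e, t⟩⟩⟩ with e — neither is a function whose domain matches the other; composition fails here.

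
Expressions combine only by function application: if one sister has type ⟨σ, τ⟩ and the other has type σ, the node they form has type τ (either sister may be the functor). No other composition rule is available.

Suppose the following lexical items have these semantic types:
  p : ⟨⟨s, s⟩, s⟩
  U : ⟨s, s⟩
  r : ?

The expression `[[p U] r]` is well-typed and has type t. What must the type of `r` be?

At [[p U] r] (required: t): [p U] is s, which is not a function with range t; hence r is the functor — type ⟨s, t⟩.

⟨s, t⟩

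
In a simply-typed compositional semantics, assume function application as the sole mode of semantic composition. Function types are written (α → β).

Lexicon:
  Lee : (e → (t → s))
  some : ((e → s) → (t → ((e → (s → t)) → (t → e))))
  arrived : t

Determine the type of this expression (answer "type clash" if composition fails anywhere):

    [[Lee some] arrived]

[Lee some]: (e → (t → s)) and ((e → s) → (t → ((e → (s → t)) → (t → e)))) cannot combine by function application — type clash.

type clash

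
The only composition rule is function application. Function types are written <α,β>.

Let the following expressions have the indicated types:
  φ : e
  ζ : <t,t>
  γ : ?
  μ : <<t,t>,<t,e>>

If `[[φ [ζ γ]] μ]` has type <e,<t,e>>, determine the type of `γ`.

<<t,t>,<e,<<<t,t>,<t,e>>,<e,<t,e>>>>>

[[φ [ζ γ]] μ] is required to be <e,<t,e>>. μ : <<t,t>,<t,e>> cannot yield <e,<t,e>> as functor, so [φ [ζ γ]] : <<<t,t>,<t,e>>,<e,<t,e>>>.
[φ [ζ γ]] is required to be <<<t,t>,<t,e>>,<e,<t,e>>>. φ : e cannot yield <<<t,t>,<t,e>>,<e,<t,e>>> as functor, so [ζ γ] : <e,<<<t,t>,<t,e>>,<e,<t,e>>>>.
[ζ γ] is required to be <e,<<<t,t>,<t,e>>,<e,<t,e>>>>. ζ : <t,t> cannot yield <e,<<<t,t>,<t,e>>,<e,<t,e>>>> as functor, so γ : <<t,t>,<e,<<<t,t>,<t,e>>,<e,<t,e>>>>>.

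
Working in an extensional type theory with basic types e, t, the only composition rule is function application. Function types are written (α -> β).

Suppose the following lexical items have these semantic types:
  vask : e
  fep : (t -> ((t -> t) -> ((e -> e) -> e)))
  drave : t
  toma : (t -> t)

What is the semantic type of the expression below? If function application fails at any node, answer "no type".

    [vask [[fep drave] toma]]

[fep drave]: fep is (t -> ((t -> t) -> ((e -> e) -> e))), drave is t; result ((t -> t) -> ((e -> e) -> e)).
[[fep drave] toma]: [fep drave] is ((t -> t) -> ((e -> e) -> e)), toma is (t -> t); result ((e -> e) -> e).
At [vask [[fep drave] toma]]: neither e nor ((e -> e) -> e) can take the other as argument; the node is ill-typed.

no type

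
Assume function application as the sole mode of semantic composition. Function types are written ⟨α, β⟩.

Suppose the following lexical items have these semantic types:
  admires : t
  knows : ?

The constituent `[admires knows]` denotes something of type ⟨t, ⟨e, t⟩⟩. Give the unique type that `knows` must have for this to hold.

⟨t, ⟨t, ⟨e, t⟩⟩⟩

At [admires knows] (required: ⟨t, ⟨e, t⟩⟩): admires is t, which is not a function with range ⟨t, ⟨e, t⟩⟩; hence knows is the functor — type ⟨t, ⟨t, ⟨e, t⟩⟩⟩.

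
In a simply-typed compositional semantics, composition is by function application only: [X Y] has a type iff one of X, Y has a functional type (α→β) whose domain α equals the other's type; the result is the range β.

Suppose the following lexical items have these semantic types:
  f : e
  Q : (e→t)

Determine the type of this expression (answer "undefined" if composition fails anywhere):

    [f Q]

t

[f Q] — Q of type (e→t) combines with f of type e: type t.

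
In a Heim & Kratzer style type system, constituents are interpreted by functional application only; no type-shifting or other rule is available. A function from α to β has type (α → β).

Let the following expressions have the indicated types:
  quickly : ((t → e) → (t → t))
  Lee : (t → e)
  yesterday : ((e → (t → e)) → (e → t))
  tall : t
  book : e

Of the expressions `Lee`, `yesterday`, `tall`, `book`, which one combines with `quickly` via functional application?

Lee

Lee — combines: quickly : ((t → e) → (t → t)) takes Lee : (t → e) as argument, giving (t → t).
yesterday : ((e → (t → e)) → (e → t)) — neither side's domain matches the other.
tall : t — neither side's domain matches the other.
book : e — neither side's domain matches the other.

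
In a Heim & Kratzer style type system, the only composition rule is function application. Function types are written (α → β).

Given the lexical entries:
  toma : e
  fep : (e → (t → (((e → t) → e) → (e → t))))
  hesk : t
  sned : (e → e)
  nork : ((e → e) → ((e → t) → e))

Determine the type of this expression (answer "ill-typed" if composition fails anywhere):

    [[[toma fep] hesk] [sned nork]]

(e → t)

At [toma fep], fep : (e → (t → (((e → t) → e) → (e → t)))) takes toma : e, giving (t → (((e → t) → e) → (e → t))).
At [[toma fep] hesk], [toma fep] : (t → (((e → t) → e) → (e → t))) takes hesk : t, giving (((e → t) → e) → (e → t)).
At [sned nork], nork : ((e → e) → ((e → t) → e)) takes sned : (e → e), giving ((e → t) → e).
At [[[toma fep] hesk] [sned nork]], [[toma fep] hesk] : (((e → t) → e) → (e → t)) takes [sned nork] : ((e → t) → e), giving (e → t).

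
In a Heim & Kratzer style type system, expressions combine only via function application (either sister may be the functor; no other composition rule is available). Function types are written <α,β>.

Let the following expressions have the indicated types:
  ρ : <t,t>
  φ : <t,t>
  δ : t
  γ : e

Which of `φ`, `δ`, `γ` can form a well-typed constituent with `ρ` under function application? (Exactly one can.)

δ

φ : <t,t> — no; ρ wants t, and φ wants t.
δ — combines: ρ : <t,t> takes δ : t as argument, giving t.
γ : e — no; ρ wants t, and γ wants nothing (atomic).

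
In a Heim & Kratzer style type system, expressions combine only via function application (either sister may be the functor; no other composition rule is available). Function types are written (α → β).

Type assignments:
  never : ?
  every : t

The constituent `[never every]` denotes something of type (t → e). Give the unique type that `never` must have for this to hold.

[never every] must have type (t → e). The sister every has type t; that is not a function onto (t → e), so never must be the functor, of type (t → (t → e)).

(t → (t → e))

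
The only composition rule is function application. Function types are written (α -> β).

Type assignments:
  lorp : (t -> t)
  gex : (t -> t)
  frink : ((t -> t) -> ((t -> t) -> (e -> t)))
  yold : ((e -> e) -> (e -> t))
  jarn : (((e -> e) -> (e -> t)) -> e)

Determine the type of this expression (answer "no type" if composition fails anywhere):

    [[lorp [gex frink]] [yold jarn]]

t

At [gex frink], frink : ((t -> t) -> ((t -> t) -> (e -> t))) takes gex : (t -> t), giving ((t -> t) -> (e -> t)).
At [lorp [gex frink]], [gex frink] : ((t -> t) -> (e -> t)) takes lorp : (t -> t), giving (e -> t).
At [yold jarn], jarn : (((e -> e) -> (e -> t)) -> e) takes yold : ((e -> e) -> (e -> t)), giving e.
At [[lorp [gex frink]] [yold jarn]], [lorp [gex frink]] : (e -> t) takes [yold jarn] : e, giving t.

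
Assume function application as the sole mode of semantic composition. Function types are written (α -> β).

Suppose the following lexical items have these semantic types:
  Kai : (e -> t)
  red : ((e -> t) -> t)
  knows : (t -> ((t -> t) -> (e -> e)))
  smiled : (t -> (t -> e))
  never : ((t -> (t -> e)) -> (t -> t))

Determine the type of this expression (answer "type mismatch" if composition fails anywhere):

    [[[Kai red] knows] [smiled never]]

(e -> e)

[Kai red]: red is ((e -> t) -> t), Kai is (e -> t); result t.
[[Kai red] knows]: knows is (t -> ((t -> t) -> (e -> e))), [Kai red] is t; result ((t -> t) -> (e -> e)).
[smiled never]: never is ((t -> (t -> e)) -> (t -> t)), smiled is (t -> (t -> e)); result (t -> t).
[[[Kai red] knows] [smiled never]]: [[Kai red] knows] is ((t -> t) -> (e -> e)), [smiled never] is (t -> t); result (e -> e).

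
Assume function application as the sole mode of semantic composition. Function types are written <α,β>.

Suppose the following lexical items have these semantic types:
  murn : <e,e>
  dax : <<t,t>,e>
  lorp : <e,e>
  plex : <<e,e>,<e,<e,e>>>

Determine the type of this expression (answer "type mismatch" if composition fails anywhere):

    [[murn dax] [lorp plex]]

type mismatch

[murn dax]: <e,e> with <<t,t>,e> — neither is a function whose domain matches the other; composition fails here.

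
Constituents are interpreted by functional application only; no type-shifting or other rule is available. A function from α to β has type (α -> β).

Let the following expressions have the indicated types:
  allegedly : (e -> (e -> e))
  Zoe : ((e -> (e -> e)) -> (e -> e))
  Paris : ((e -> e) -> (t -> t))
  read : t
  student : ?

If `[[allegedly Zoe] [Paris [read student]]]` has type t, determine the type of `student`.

(t -> (((e -> e) -> (t -> t)) -> ((e -> e) -> t)))

[[allegedly Zoe] [Paris [read student]]] is required to be t. [allegedly Zoe] : (e -> e) cannot yield t as functor, so [Paris [read student]] : ((e -> e) -> t).
[Paris [read student]] is required to be ((e -> e) -> t). Paris : ((e -> e) -> (t -> t)) cannot yield ((e -> e) -> t) as functor, so [read student] : (((e -> e) -> (t -> t)) -> ((e -> e) -> t)).
[read student] is required to be (((e -> e) -> (t -> t)) -> ((e -> e) -> t)). read : t cannot yield (((e -> e) -> (t -> t)) -> ((e -> e) -> t)) as functor, so student : (t -> (((e -> e) -> (t -> t)) -> ((e -> e) -> t))).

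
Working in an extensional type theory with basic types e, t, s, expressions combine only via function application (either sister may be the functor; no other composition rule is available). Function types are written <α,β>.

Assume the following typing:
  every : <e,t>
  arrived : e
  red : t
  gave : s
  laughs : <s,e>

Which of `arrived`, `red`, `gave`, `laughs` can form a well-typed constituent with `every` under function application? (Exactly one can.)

arrived — combines: every : <e,t> takes arrived : e as argument, giving t.
red : t — neither side's domain matches the other.
gave : s — neither side's domain matches the other.
laughs : <s,e> — neither side's domain matches the other.

arrived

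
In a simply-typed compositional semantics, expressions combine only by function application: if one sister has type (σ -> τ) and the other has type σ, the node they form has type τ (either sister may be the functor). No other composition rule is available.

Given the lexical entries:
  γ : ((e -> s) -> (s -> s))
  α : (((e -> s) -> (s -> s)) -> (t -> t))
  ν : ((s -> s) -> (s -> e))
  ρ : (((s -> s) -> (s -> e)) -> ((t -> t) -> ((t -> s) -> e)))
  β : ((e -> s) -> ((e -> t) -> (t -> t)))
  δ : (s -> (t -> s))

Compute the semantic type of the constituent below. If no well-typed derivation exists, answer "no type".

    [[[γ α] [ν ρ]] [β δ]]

[γ α]: functor α : (((e -> s) -> (s -> s)) -> (t -> t)), argument γ : ((e -> s) -> (s -> s)); result (t -> t).
[ν ρ]: functor ρ : (((s -> s) -> (s -> e)) -> ((t -> t) -> ((t -> s) -> e))), argument ν : ((s -> s) -> (s -> e)); result ((t -> t) -> ((t -> s) -> e)).
[[γ α] [ν ρ]]: functor [ν ρ] : ((t -> t) -> ((t -> s) -> e)), argument [γ α] : (t -> t); result ((t -> s) -> e).
At [β δ]: neither ((e -> s) -> ((e -> t) -> (t -> t))) nor (s -> (t -> s)) can take the other as argument; the node is ill-typed.

no type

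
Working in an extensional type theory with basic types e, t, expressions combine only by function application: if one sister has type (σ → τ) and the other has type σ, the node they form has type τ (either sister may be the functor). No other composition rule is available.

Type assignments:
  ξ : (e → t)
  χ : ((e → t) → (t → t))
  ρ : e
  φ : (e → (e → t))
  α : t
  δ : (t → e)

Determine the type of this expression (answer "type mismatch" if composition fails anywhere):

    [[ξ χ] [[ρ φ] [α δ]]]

t

[ξ χ]: functor χ : ((e → t) → (t → t)), argument ξ : (e → t); result (t → t).
[ρ φ]: functor φ : (e → (e → t)), argument ρ : e; result (e → t).
[α δ]: functor δ : (t → e), argument α : t; result e.
[[ρ φ] [α δ]]: functor [ρ φ] : (e → t), argument [α δ] : e; result t.
[[ξ χ] [[ρ φ] [α δ]]]: functor [ξ χ] : (t → t), argument [[ρ φ] [α δ]] : t; result t.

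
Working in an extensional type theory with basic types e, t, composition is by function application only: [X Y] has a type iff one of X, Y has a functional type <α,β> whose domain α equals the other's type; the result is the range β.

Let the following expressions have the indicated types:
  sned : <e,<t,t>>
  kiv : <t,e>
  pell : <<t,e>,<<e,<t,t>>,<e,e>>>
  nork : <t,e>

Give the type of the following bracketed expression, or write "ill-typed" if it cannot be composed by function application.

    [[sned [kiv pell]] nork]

ill-typed

At [kiv pell], pell : <<t,e>,<<e,<t,t>>,<e,e>>> takes kiv : <t,e>, giving <<e,<t,t>>,<e,e>>.
At [sned [kiv pell]], [kiv pell] : <<e,<t,t>>,<e,e>> takes sned : <e,<t,t>>, giving <e,e>.
At [[sned [kiv pell]] nork]: neither <e,e> nor <t,e> can take the other as argument; the node is ill-typed.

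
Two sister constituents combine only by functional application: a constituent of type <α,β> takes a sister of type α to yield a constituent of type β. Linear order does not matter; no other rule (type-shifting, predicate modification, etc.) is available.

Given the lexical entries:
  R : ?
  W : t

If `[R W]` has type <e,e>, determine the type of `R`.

At [R W] (required: <e,e>): W is t, which is not a function with range <e,e>; hence R is the functor — type <t,<e,e>>.

<t,<e,e>>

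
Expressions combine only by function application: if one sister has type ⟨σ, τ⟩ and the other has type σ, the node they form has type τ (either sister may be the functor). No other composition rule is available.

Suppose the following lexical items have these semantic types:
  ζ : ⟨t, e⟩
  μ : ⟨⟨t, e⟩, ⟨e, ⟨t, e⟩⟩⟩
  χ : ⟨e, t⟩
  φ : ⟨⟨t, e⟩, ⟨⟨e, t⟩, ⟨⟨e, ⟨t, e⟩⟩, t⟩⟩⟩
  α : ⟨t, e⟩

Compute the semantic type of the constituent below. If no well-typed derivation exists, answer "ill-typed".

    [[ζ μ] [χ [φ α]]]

t

[ζ μ]: functor μ : ⟨⟨t, e⟩, ⟨e, ⟨t, e⟩⟩⟩, argument ζ : ⟨t, e⟩; result ⟨e, ⟨t, e⟩⟩.
[φ α]: functor φ : ⟨⟨t, e⟩, ⟨⟨e, t⟩, ⟨⟨e, ⟨t, e⟩⟩, t⟩⟩⟩, argument α : ⟨t, e⟩; result ⟨⟨e, t⟩, ⟨⟨e, ⟨t, e⟩⟩, t⟩⟩.
[χ [φ α]]: functor [φ α] : ⟨⟨e, t⟩, ⟨⟨e, ⟨t, e⟩⟩, t⟩⟩, argument χ : ⟨e, t⟩; result ⟨⟨e, ⟨t, e⟩⟩, t⟩.
[[ζ μ] [χ [φ α]]]: functor [χ [φ α]] : ⟨⟨e, ⟨t, e⟩⟩, t⟩, argument [ζ μ] : ⟨e, ⟨t, e⟩⟩; result t.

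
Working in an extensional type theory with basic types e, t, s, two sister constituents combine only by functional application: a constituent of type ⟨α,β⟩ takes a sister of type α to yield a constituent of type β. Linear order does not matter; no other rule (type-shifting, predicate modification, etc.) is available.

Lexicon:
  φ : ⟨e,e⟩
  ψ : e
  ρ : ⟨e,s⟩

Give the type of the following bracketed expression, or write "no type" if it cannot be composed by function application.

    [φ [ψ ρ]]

[ψ ρ]: ⟨e,s⟩ applied to e yields s.
[φ [ψ ρ]]: ⟨e,e⟩ with s — neither is a function whose domain matches the other; composition fails here.

no type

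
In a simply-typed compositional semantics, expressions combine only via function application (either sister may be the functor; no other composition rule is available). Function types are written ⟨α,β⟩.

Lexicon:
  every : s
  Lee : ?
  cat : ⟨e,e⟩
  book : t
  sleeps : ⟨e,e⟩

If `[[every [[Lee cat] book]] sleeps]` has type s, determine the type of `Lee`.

For [[every [[Lee cat] book]] sleeps] to have type s with sleeps of type ⟨e,e⟩, [every [[Lee cat] book]] must be the function: [every [[Lee cat] book]] : ⟨⟨e,e⟩,s⟩.
For [every [[Lee cat] book]] to have type ⟨⟨e,e⟩,s⟩ with every of type s, [[Lee cat] book] must be the function: [[Lee cat] book] : ⟨s,⟨⟨e,e⟩,s⟩⟩.
For [[Lee cat] book] to have type ⟨s,⟨⟨e,e⟩,s⟩⟩ with book of type t, [Lee cat] must be the function: [Lee cat] : ⟨t,⟨s,⟨⟨e,e⟩,s⟩⟩⟩.
For [Lee cat] to have type ⟨t,⟨s,⟨⟨e,e⟩,s⟩⟩⟩ with cat of type ⟨e,e⟩, Lee must be the function: Lee : ⟨⟨e,e⟩,⟨t,⟨s,⟨⟨e,e⟩,s⟩⟩⟩⟩.

⟨⟨e,e⟩,⟨t,⟨s,⟨⟨e,e⟩,s⟩⟩⟩⟩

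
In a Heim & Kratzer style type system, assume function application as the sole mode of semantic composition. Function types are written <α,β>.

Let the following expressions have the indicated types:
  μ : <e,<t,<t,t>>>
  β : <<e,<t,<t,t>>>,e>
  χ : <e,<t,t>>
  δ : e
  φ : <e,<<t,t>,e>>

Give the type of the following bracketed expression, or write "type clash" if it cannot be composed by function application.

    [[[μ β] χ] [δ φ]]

[μ β] — β of type <<e,<t,<t,t>>>,e> combines with μ of type <e,<t,<t,t>>>: type e.
[[μ β] χ] — χ of type <e,<t,t>> combines with [μ β] of type e: type <t,t>.
[δ φ] — φ of type <e,<<t,t>,e>> combines with δ of type e: type <<t,t>,e>.
[[[μ β] χ] [δ φ]] — [δ φ] of type <<t,t>,e> combines with [[μ β] χ] of type <t,t>: type e.

e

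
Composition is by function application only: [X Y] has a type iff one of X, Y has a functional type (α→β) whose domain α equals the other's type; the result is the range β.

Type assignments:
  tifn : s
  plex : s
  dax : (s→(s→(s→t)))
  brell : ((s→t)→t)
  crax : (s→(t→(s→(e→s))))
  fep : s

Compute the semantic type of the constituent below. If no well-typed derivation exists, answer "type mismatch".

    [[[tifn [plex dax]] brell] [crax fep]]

(s→(e→s))

[plex dax] — dax of type (s→(s→(s→t))) combines with plex of type s: type (s→(s→t)).
[tifn [plex dax]] — [plex dax] of type (s→(s→t)) combines with tifn of type s: type (s→t).
[[tifn [plex dax]] brell] — brell of type ((s→t)→t) combines with [tifn [plex dax]] of type (s→t): type t.
[crax fep] — crax of type (s→(t→(s→(e→s)))) combines with fep of type s: type (t→(s→(e→s))).
[[[tifn [plex dax]] brell] [crax fep]] — [crax fep] of type (t→(s→(e→s))) combines with [[tifn [plex dax]] brell] of type t: type (s→(e→s)).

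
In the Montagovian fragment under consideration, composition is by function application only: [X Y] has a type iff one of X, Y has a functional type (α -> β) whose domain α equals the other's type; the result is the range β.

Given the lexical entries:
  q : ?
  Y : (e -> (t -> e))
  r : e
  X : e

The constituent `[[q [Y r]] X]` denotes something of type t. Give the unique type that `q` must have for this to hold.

[[q [Y r]] X] is required to be t. X : e cannot yield t as functor, so [q [Y r]] : (e -> t).
[q [Y r]] is required to be (e -> t). [Y r] : (t -> e) cannot yield (e -> t) as functor, so q : ((t -> e) -> (e -> t)).

((t -> e) -> (e -> t))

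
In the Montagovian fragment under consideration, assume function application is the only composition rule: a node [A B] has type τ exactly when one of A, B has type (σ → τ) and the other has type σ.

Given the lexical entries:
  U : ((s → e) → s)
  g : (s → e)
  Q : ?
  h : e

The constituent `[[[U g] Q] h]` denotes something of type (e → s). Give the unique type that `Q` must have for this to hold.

At [[[U g] Q] h] (required: (e → s)): h is e, which is not a function with range (e → s); hence [[U g] Q] is the functor — type (e → (e → s)).
At [[U g] Q] (required: (e → (e → s))): [U g] is s, which is not a function with range (e → (e → s)); hence Q is the functor — type (s → (e → (e → s))).

(s → (e → (e → s)))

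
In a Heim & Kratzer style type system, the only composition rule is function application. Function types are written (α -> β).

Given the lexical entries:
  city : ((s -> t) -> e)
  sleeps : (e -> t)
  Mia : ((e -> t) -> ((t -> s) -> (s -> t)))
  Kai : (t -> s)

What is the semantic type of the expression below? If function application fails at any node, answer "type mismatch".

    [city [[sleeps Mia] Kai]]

e

At [sleeps Mia], Mia : ((e -> t) -> ((t -> s) -> (s -> t))) takes sleeps : (e -> t), giving ((t -> s) -> (s -> t)).
At [[sleeps Mia] Kai], [sleeps Mia] : ((t -> s) -> (s -> t)) takes Kai : (t -> s), giving (s -> t).
At [city [[sleeps Mia] Kai]], city : ((s -> t) -> e) takes [[sleeps Mia] Kai] : (s -> t), giving e.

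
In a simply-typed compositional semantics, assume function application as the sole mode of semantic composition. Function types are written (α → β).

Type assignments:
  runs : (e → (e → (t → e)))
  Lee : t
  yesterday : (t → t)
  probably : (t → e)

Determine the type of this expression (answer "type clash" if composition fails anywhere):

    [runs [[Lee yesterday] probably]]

(e → (t → e))

At [Lee yesterday], yesterday : (t → t) takes Lee : t, giving t.
At [[Lee yesterday] probably], probably : (t → e) takes [Lee yesterday] : t, giving e.
At [runs [[Lee yesterday] probably]], runs : (e → (e → (t → e))) takes [[Lee yesterday] probably] : e, giving (e → (t → e)).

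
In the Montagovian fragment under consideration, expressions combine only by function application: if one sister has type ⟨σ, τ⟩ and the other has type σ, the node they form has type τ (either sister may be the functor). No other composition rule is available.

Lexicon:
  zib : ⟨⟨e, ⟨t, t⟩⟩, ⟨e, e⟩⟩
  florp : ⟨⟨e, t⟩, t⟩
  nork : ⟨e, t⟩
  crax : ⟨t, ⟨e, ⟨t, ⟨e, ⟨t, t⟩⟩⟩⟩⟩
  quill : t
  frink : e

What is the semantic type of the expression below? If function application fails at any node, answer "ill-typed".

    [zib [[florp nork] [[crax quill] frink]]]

At [florp nork], florp : ⟨⟨e, t⟩, t⟩ takes nork : ⟨e, t⟩, giving t.
At [crax quill], crax : ⟨t, ⟨e, ⟨t, ⟨e, ⟨t, t⟩⟩⟩⟩⟩ takes quill : t, giving ⟨e, ⟨t, ⟨e, ⟨t, t⟩⟩⟩⟩.
At [[crax quill] frink], [crax quill] : ⟨e, ⟨t, ⟨e, ⟨t, t⟩⟩⟩⟩ takes frink : e, giving ⟨t, ⟨e, ⟨t, t⟩⟩⟩.
At [[florp nork] [[crax quill] frink]], [[crax quill] frink] : ⟨t, ⟨e, ⟨t, t⟩⟩⟩ takes [florp nork] : t, giving ⟨e, ⟨t, t⟩⟩.
At [zib [[florp nork] [[crax quill] frink]]], zib : ⟨⟨e, ⟨t, t⟩⟩, ⟨e, e⟩⟩ takes [[florp nork] [[crax quill] frink]] : ⟨e, ⟨t, t⟩⟩, giving ⟨e, e⟩.

⟨e, e⟩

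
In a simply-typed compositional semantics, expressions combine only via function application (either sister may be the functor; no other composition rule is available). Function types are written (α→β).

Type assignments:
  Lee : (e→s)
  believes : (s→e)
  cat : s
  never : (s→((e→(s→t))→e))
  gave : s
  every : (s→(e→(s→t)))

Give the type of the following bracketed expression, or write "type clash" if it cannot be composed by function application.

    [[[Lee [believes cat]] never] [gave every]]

[believes cat]: functor believes : (s→e), argument cat : s; result e.
[Lee [believes cat]]: functor Lee : (e→s), argument [believes cat] : e; result s.
[[Lee [believes cat]] never]: functor never : (s→((e→(s→t))→e)), argument [Lee [believes cat]] : s; result ((e→(s→t))→e).
[gave every]: functor every : (s→(e→(s→t))), argument gave : s; result (e→(s→t)).
[[[Lee [believes cat]] never] [gave every]]: functor [[Lee [believes cat]] never] : ((e→(s→t))→e), argument [gave every] : (e→(s→t)); result e.

e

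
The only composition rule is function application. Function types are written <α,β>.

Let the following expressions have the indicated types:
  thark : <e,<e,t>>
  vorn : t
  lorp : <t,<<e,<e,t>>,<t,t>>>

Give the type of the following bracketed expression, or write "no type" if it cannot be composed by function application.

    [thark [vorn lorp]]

[vorn lorp]: lorp is <t,<<e,<e,t>>,<t,t>>>, vorn is t; result <<e,<e,t>>,<t,t>>.
[thark [vorn lorp]]: [vorn lorp] is <<e,<e,t>>,<t,t>>, thark is <e,<e,t>>; result <t,t>.

<t,t>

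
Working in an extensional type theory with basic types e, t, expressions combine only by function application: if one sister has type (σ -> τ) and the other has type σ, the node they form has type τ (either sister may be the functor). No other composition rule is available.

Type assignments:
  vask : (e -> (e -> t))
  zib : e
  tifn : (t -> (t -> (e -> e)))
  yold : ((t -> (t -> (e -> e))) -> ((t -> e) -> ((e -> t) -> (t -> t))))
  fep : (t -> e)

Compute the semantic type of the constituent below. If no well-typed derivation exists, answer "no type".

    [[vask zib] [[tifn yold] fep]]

[vask zib]: (e -> (e -> t)) applied to e yields (e -> t).
[tifn yold]: ((t -> (t -> (e -> e))) -> ((t -> e) -> ((e -> t) -> (t -> t)))) applied to (t -> (t -> (e -> e))) yields ((t -> e) -> ((e -> t) -> (t -> t))).
[[tifn yold] fep]: ((t -> e) -> ((e -> t) -> (t -> t))) applied to (t -> e) yields ((e -> t) -> (t -> t)).
[[vask zib] [[tifn yold] fep]]: ((e -> t) -> (t -> t)) applied to (e -> t) yields (t -> t).

(t -> t)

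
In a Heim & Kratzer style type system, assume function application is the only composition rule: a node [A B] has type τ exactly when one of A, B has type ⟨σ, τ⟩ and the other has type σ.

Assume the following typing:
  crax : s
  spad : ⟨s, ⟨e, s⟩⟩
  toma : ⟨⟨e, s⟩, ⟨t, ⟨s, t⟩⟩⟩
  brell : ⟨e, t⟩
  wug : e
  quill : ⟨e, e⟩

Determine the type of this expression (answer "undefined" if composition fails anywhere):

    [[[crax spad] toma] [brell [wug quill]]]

⟨s, t⟩

At [crax spad], spad : ⟨s, ⟨e, s⟩⟩ takes crax : s, giving ⟨e, s⟩.
At [[crax spad] toma], toma : ⟨⟨e, s⟩, ⟨t, ⟨s, t⟩⟩⟩ takes [crax spad] : ⟨e, s⟩, giving ⟨t, ⟨s, t⟩⟩.
At [wug quill], quill : ⟨e, e⟩ takes wug : e, giving e.
At [brell [wug quill]], brell : ⟨e, t⟩ takes [wug quill] : e, giving t.
At [[[crax spad] toma] [brell [wug quill]]], [[crax spad] toma] : ⟨t, ⟨s, t⟩⟩ takes [brell [wug quill]] : t, giving ⟨s, t⟩.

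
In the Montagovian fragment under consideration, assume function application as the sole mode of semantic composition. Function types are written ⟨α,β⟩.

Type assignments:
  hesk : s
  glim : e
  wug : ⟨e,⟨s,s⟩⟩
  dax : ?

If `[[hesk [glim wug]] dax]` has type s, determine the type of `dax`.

[[hesk [glim wug]] dax] is required to be s. [hesk [glim wug]] : s cannot yield s as functor, so dax : ⟨s,s⟩.

⟨s,s⟩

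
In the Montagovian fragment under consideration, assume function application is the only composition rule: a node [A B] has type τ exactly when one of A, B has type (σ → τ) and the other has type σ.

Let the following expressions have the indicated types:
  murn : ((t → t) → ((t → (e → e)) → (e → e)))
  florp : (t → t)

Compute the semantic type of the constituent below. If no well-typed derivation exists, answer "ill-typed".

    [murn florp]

((t → (e → e)) → (e → e))

[murn florp] — murn of type ((t → t) → ((t → (e → e)) → (e → e))) combines with florp of type (t → t): type ((t → (e → e)) → (e → e)).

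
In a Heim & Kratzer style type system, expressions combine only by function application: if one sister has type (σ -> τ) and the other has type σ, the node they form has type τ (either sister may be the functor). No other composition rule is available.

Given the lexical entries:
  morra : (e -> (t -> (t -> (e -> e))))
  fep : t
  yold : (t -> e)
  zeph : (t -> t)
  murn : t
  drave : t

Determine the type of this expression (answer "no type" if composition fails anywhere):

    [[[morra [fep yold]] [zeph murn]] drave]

(e -> e)

[fep yold]: yold is (t -> e), fep is t; result e.
[morra [fep yold]]: morra is (e -> (t -> (t -> (e -> e)))), [fep yold] is e; result (t -> (t -> (e -> e))).
[zeph murn]: zeph is (t -> t), murn is t; result t.
[[morra [fep yold]] [zeph murn]]: [morra [fep yold]] is (t -> (t -> (e -> e))), [zeph murn] is t; result (t -> (e -> e)).
[[[morra [fep yold]] [zeph murn]] drave]: [[morra [fep yold]] [zeph murn]] is (t -> (e -> e)), drave is t; result (e -> e).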